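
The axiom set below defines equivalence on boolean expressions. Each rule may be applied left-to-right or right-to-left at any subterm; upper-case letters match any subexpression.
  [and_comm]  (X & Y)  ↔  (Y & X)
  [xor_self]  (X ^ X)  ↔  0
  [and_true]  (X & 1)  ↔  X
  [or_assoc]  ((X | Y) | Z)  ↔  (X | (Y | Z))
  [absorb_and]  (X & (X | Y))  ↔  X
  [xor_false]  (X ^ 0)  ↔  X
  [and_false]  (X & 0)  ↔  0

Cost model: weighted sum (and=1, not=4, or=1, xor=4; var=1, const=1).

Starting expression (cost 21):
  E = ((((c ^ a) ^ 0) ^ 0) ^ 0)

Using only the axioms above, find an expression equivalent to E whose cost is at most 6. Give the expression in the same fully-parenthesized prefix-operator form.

(c ^ a)   [cost 6]

1. [xor_false →] (((c ^ a) ^ 0) ^ 0)  →  ((c ^ a) ^ 0);  E = (((c ^ a) ^ 0) ^ 0)
2. [xor_false →] ((c ^ a) ^ 0)  →  (c ^ a);  E = ((c ^ a) ^ 0)
3. [xor_false →] ((c ^ a) ^ 0)  →  (c ^ a);  cost 6 ≤ 6, done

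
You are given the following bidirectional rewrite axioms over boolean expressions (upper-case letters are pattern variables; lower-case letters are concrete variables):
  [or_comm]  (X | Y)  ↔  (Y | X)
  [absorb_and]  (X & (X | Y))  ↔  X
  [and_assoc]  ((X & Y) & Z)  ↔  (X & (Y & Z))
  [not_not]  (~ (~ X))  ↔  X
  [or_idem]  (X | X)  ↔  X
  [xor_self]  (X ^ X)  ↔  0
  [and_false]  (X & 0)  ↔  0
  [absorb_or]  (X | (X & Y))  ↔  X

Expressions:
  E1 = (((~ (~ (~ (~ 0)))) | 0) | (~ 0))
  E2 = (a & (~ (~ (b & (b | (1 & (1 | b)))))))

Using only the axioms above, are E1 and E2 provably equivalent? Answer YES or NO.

Every axiom is a valid identity, so a rewrite proof would force E1 and E2 to agree under every assignment.
At a=0, b=0: E1 = 1 but E2 = 0; they differ, so no derivation exists.

NO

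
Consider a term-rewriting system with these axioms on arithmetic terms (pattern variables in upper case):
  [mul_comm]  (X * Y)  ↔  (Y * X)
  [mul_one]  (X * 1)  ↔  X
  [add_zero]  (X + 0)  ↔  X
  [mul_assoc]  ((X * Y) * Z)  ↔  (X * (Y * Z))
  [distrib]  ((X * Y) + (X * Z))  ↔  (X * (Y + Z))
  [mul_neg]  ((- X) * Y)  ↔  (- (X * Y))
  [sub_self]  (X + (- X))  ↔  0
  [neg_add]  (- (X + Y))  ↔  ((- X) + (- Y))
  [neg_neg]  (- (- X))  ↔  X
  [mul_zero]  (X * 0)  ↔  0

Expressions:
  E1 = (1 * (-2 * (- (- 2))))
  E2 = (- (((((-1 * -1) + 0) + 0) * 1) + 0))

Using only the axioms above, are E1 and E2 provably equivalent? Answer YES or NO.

NO

Every axiom is a valid identity, so a rewrite proof would force E1 and E2 to agree under every assignment.
At the empty assignment (no variables occur): E1 = -4 but E2 = -1; they differ, so no derivation exists.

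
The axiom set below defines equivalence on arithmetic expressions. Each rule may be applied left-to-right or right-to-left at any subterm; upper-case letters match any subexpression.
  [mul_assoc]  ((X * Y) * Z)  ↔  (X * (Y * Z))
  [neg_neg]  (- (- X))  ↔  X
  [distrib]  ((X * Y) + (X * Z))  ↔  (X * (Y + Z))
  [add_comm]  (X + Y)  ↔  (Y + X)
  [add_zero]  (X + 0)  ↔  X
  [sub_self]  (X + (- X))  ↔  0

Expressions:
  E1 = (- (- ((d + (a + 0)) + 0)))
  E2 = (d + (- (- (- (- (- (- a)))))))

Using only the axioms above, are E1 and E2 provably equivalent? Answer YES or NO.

(1) ((d + (a + 0)) + 0)  =[add_zero →]=  (d + (a + 0))    ⊢ (- (- (d + (a + 0))))
(2) (a + 0)  =[add_zero →]=  a    ⊢ (- (- (d + a)))
(3) (- (- (d + a)))  =[neg_neg →]=  (d + a)
(4) a  =[neg_neg ←]=  (- (- a))    ⊢ (d + (- (- a)))
(5) a  =[neg_neg ←]=  (- (- a))    ⊢ (d + (- (- (- (- a)))))
(6) (- (- (- (- a))))  =[neg_neg ←]=  (- (- (- (- (- (- a))))))    ⊢ E2

YES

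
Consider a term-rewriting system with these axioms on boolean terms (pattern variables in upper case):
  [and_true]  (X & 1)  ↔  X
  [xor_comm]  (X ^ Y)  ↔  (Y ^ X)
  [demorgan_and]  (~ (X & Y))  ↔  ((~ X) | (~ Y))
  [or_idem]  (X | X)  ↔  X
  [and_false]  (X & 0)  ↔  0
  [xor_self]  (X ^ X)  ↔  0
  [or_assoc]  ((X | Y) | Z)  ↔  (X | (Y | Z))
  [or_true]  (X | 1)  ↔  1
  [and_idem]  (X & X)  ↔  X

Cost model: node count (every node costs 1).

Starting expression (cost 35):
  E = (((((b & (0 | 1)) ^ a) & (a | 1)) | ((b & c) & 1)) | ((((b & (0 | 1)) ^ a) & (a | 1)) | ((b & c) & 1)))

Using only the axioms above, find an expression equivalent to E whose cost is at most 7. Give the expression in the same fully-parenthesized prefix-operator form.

((b ^ a) | (b & c))   [cost 7]

step 1: or_idem (→) rewrites (((((b & (0 | 1)) ^ a) & (a | 1)) | ((b & c) & 1)) | ((((b & (0 | 1)) ^ a) & (a | 1)) | ((b & c) & 1))) into ((((b & (0 | 1)) ^ a) & (a | 1)) | ((b & c) & 1))
step 2: and_true (→) rewrites ((b & c) & 1) into (b & c), now ((((b & (0 | 1)) ^ a) & (a | 1)) | (b & c))
step 3: or_true (→) rewrites (a | 1) into 1, now ((((b & (0 | 1)) ^ a) & 1) | (b & c))
step 4: and_true (→) rewrites (((b & (0 | 1)) ^ a) & 1) into ((b & (0 | 1)) ^ a), now (((b & (0 | 1)) ^ a) | (b & c))
step 5: or_true (→) rewrites (0 | 1) into 1, now (((b & 1) ^ a) | (b & c))
step 6: and_true (→) rewrites (b & 1) into b, reaching cost 7 (bound 7)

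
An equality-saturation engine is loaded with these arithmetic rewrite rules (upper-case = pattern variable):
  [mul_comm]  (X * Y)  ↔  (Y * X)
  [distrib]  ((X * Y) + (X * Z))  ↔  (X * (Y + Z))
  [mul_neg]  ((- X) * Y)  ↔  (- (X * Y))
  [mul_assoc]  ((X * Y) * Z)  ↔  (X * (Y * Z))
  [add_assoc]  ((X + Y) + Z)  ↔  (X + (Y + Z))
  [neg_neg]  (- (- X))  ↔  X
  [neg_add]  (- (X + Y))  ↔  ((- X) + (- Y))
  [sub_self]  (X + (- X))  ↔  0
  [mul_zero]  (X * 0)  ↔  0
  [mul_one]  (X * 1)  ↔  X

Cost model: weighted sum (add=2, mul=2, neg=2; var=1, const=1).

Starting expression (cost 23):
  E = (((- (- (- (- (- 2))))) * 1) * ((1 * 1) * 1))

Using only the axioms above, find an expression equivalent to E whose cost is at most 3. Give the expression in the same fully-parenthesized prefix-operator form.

1. [neg_neg →] (- (- (- (- 2))))  →  (- (- 2));  E = (((- (- (- 2))) * 1) * ((1 * 1) * 1))
2. [mul_one →] ((- (- (- 2))) * 1)  →  (- (- (- 2)));  E = ((- (- (- 2))) * ((1 * 1) * 1))
3. [mul_one →] ((1 * 1) * 1)  →  (1 * 1);  E = ((- (- (- 2))) * (1 * 1))
4. [neg_neg →] (- (- 2))  →  2;  E = ((- 2) * (1 * 1))
5. [mul_one →] (1 * 1)  →  1;  E = ((- 2) * 1)
6. [mul_one →] ((- 2) * 1)  →  (- 2);  cost 3 ≤ 3, done

(- 2)   [cost 3]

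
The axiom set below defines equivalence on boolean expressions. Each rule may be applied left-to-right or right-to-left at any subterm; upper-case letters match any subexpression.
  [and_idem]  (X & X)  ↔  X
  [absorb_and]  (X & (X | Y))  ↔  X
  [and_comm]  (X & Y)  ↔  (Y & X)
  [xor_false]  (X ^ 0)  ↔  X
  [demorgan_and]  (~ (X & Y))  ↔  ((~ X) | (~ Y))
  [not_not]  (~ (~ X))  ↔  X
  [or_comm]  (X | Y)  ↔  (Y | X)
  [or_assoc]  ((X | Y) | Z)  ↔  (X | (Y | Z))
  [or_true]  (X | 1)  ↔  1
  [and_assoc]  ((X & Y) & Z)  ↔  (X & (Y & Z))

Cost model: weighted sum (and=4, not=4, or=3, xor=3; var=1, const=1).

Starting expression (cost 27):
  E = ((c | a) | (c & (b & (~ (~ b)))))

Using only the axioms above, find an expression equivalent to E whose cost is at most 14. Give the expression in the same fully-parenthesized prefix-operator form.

step 1: not_not (→) rewrites (~ (~ b)) into b, now ((c | a) | (c & (b & b)))
step 2: and_comm (→) rewrites (c & (b & b)) into ((b & b) & c), now ((c | a) | ((b & b) & c))
step 3: and_idem (→) rewrites (b & b) into b, reaching cost 14 (bound 14)

((c | a) | (b & c))   [cost 14]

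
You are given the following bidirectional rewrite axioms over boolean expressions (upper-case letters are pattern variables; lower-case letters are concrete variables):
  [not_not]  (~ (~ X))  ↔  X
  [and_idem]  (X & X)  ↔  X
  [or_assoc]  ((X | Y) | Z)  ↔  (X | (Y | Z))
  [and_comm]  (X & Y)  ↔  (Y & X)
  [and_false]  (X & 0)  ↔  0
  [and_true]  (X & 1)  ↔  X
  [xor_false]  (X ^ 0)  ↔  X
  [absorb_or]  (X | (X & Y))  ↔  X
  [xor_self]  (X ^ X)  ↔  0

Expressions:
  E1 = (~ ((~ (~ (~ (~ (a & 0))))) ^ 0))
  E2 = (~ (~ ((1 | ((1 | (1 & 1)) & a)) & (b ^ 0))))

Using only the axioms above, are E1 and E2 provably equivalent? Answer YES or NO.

NO

Every axiom is a valid identity, so a rewrite proof would force E1 and E2 to agree under every assignment.
At a=0, b=0: E1 = 1 but E2 = 0; they differ, so no derivation exists.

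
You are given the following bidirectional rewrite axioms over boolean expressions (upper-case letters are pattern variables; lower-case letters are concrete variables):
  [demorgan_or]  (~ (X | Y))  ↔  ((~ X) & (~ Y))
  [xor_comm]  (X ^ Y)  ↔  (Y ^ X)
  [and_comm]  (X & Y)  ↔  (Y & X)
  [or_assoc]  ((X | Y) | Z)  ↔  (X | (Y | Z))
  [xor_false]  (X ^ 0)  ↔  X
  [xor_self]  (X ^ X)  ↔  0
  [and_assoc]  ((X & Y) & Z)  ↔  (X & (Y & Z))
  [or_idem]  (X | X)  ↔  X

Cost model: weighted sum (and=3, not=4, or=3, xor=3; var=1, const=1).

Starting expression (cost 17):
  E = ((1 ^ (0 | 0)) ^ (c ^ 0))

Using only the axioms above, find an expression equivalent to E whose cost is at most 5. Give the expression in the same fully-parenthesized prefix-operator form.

(1 ^ c)   [cost 5]

step 1: or_idem (→) rewrites (0 | 0) into 0, now ((1 ^ 0) ^ (c ^ 0))
step 2: xor_false (→) rewrites (c ^ 0) into c, now ((1 ^ 0) ^ c)
step 3: xor_false (→) rewrites (1 ^ 0) into 1, reaching cost 5 (bound 5)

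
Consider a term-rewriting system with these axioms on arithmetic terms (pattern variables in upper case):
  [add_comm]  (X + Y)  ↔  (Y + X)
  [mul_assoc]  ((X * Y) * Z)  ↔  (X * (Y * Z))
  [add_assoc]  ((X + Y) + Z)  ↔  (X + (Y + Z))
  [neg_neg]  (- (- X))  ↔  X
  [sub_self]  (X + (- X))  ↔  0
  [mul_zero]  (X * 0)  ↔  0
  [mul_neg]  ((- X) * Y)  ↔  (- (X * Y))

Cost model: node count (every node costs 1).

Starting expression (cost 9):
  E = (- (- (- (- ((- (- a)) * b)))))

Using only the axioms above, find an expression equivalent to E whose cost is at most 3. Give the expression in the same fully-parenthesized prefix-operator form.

1. [neg_neg →] (- (- (- (- ((- (- a)) * b)))))  →  (- (- ((- (- a)) * b)))
2. [neg_neg →] (- (- a))  →  a;  E = (- (- (a * b)))
3. [neg_neg →] (- (- (a * b)))  →  (a * b);  cost 3 ≤ 3, done

(a * b)   [cost 3]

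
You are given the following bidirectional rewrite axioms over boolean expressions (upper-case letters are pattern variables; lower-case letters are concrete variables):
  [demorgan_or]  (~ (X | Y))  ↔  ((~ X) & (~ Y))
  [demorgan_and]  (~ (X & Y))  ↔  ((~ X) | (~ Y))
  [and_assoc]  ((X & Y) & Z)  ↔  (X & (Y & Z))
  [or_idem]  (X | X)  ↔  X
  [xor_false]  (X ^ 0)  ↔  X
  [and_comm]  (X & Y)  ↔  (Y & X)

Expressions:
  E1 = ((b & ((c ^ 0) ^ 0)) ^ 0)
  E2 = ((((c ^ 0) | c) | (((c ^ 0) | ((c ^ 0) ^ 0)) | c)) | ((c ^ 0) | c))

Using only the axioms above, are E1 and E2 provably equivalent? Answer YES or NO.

NO

The axioms are sound identities: if E1 ↔* E2 then E1 and E2 evaluate identically under any assignment.
Under b=0, c=1: E1 evaluates to 0, E2 to 1. Distinct ⇒ no rewrite sequence connects them.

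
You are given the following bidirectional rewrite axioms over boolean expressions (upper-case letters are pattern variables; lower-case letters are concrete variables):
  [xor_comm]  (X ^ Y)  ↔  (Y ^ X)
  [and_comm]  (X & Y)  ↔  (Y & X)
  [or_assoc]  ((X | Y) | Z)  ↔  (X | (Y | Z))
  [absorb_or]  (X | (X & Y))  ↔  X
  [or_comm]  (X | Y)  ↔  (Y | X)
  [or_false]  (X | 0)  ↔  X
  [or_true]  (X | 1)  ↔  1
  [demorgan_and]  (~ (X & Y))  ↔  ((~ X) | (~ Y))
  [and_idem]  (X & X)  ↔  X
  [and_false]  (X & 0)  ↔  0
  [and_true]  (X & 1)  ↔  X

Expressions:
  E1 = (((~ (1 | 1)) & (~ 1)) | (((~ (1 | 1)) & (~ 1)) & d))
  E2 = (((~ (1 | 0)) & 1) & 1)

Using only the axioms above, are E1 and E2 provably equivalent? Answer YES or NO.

YES

step 1: absorb_or (→) rewrites (((~ (1 | 1)) & (~ 1)) | (((~ (1 | 1)) & (~ 1)) & d)) into ((~ (1 | 1)) & (~ 1))
step 2: or_true (→) rewrites (1 | 1) into 1, now ((~ 1) & (~ 1))
step 3: and_idem (→) rewrites ((~ 1) & (~ 1)) into (~ 1)
step 4: and_true (←) rewrites (~ 1) into ((~ 1) & 1)
step 5: or_false (←) rewrites 1 into (1 | 0), now ((~ (1 | 0)) & 1)
step 6: and_true (←) rewrites (~ (1 | 0)) into ((~ (1 | 0)) & 1), which is E2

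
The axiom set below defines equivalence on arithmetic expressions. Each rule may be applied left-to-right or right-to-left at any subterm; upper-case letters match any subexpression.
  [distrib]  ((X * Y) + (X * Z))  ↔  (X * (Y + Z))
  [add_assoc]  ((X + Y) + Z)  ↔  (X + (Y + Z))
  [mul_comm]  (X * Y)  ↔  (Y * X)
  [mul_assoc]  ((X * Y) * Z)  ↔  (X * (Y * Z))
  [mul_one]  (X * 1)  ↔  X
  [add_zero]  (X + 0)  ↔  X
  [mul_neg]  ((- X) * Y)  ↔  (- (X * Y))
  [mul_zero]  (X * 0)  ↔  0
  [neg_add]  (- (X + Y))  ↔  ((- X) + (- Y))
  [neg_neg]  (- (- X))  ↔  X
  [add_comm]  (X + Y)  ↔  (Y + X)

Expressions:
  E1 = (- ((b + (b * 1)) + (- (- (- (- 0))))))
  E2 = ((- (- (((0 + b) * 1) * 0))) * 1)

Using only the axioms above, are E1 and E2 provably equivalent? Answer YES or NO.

All listed rules preserve value, hence provable equivalence implies equal values everywhere; look for a separating assignment.
b=1 gives E1 ↦ -2, E2 ↦ 0; values differ ⇒ not provably equivalent.

NO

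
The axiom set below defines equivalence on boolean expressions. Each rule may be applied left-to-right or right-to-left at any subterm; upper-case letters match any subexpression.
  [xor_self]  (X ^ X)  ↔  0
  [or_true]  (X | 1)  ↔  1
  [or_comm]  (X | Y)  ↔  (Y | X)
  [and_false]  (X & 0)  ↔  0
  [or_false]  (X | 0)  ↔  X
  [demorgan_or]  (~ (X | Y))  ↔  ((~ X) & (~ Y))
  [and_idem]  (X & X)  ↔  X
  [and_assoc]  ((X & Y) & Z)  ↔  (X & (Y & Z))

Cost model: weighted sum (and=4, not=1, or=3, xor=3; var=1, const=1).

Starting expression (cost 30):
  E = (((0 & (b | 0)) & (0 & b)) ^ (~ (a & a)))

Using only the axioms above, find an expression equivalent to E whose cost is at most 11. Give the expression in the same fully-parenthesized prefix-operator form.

1. [and_idem →] (a & a)  →  a;  E = (((0 & (b | 0)) & (0 & b)) ^ (~ a))
2. [or_false →] (b | 0)  →  b;  E = (((0 & b) & (0 & b)) ^ (~ a))
3. [and_idem →] ((0 & b) & (0 & b))  →  (0 & b);  cost 11 ≤ 11, done

((0 & b) ^ (~ a))   [cost 11]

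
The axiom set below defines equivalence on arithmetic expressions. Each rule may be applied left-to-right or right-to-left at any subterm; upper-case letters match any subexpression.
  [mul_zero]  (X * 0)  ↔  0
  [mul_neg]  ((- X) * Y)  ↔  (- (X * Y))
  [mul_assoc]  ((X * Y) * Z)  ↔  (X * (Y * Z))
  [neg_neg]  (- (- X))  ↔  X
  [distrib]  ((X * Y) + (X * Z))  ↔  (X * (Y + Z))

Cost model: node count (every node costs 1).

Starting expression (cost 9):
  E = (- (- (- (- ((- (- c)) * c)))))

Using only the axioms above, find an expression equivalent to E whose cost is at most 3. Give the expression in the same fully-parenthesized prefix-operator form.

(c * c)   [cost 3]

(1) (- (- c))  =[neg_neg →]=  c    ⊢ (- (- (- (- (c * c)))))
(2) (- (- (- (- (c * c)))))  =[neg_neg →]=  (- (- (c * c)))
(3) (- (- (c * c)))  =[neg_neg →]=  (c * c)    ⊢ cost 3, within 3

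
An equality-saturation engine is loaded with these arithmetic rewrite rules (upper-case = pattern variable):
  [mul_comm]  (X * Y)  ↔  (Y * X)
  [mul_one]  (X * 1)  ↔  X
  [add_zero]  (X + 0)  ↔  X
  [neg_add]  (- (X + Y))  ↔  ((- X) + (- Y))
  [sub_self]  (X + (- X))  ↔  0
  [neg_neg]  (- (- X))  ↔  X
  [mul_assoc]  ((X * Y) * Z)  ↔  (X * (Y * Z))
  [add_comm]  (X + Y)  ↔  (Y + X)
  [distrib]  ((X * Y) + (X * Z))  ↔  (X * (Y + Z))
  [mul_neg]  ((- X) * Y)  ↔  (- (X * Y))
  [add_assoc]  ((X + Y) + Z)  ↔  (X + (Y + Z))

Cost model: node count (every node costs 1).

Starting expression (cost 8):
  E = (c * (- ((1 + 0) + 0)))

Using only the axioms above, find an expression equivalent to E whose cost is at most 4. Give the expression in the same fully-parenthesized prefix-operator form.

(c * (- 1))   [cost 4]

step 1: add_zero (→) rewrites ((1 + 0) + 0) into (1 + 0), now (c * (- (1 + 0)))
step 2: add_zero (→) rewrites (1 + 0) into 1, reaching cost 4 (bound 4)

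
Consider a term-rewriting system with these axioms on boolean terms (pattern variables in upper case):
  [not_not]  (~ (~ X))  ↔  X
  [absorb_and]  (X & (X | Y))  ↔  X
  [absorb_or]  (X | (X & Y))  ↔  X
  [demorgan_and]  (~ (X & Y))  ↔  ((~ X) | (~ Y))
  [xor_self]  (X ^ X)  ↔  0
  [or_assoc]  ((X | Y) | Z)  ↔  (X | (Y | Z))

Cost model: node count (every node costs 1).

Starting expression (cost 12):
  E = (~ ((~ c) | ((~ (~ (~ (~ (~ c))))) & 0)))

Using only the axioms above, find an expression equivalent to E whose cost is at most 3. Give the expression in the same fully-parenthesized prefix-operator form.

(~ (~ c))   [cost 3]

step 1: not_not (→) rewrites (~ (~ (~ c))) into (~ c), now (~ ((~ c) | ((~ (~ (~ c))) & 0)))
step 2: not_not (→) rewrites (~ (~ (~ c))) into (~ c), now (~ ((~ c) | ((~ c) & 0)))
step 3: absorb_or (→) rewrites ((~ c) | ((~ c) & 0)) into (~ c), reaching cost 3 (bound 3)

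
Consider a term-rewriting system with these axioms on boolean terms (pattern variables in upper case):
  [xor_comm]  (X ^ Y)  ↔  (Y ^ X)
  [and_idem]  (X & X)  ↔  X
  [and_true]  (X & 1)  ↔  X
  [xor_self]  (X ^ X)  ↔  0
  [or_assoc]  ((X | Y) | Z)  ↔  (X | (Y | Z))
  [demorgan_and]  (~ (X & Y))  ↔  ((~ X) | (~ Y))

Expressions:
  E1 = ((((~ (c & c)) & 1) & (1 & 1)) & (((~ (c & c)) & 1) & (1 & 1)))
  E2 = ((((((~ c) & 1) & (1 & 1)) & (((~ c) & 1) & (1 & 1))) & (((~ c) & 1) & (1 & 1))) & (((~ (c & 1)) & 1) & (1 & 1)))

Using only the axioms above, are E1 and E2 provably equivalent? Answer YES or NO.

YES

1. [and_idem →] ((((~ (c & c)) & 1) & (1 & 1)) & (((~ (c & c)) & 1) & (1 & 1)))  →  (((~ (c & c)) & 1) & (1 & 1))
2. [and_true →] ((~ (c & c)) & 1)  →  (~ (c & c));  E1 = ((~ (c & c)) & (1 & 1))
3. [and_idem →] (c & c)  →  c;  E1 = ((~ c) & (1 & 1))
4. [and_true ←] (~ c)  →  ((~ c) & 1);  E1 = (((~ c) & 1) & (1 & 1))
5. [and_idem ←] (((~ c) & 1) & (1 & 1))  →  ((((~ c) & 1) & (1 & 1)) & (((~ c) & 1) & (1 & 1)))
6. [and_true ←] c  →  (c & 1);  E1 = ((((~ c) & 1) & (1 & 1)) & (((~ (c & 1)) & 1) & (1 & 1)))
7. [and_idem ←] (((~ c) & 1) & (1 & 1))  →  ((((~ c) & 1) & (1 & 1)) & (((~ c) & 1) & (1 & 1)));  E1 = (((((~ c) & 1) & (1 & 1)) & (((~ c) & 1) & (1 & 1))) & (((~ (c & 1)) & 1) & (1 & 1)))
8. [and_idem ←] (((~ c) & 1) & (1 & 1))  →  ((((~ c) & 1) & (1 & 1)) & (((~ c) & 1) & (1 & 1)));  this is E2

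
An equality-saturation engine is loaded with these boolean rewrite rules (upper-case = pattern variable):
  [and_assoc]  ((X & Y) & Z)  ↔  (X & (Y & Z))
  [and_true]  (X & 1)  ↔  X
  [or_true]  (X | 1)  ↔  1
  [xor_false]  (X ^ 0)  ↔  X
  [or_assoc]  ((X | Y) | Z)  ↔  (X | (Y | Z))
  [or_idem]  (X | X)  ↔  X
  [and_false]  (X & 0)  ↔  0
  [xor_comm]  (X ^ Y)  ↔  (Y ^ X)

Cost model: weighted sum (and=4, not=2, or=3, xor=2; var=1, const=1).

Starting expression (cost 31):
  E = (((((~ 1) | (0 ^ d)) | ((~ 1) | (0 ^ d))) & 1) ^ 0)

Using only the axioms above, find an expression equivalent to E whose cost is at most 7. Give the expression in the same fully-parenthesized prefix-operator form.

((~ 1) | d)   [cost 7]

(1) (((~ 1) | (0 ^ d)) | ((~ 1) | (0 ^ d)))  =[or_idem →]=  ((~ 1) | (0 ^ d))    ⊢ ((((~ 1) | (0 ^ d)) & 1) ^ 0)
(2) (((~ 1) | (0 ^ d)) & 1)  =[and_true →]=  ((~ 1) | (0 ^ d))    ⊢ (((~ 1) | (0 ^ d)) ^ 0)
(3) (0 ^ d)  =[xor_comm →]=  (d ^ 0)    ⊢ (((~ 1) | (d ^ 0)) ^ 0)
(4) (d ^ 0)  =[xor_false →]=  d    ⊢ (((~ 1) | d) ^ 0)
(5) (((~ 1) | d) ^ 0)  =[xor_false →]=  ((~ 1) | d)    ⊢ cost 7, within 7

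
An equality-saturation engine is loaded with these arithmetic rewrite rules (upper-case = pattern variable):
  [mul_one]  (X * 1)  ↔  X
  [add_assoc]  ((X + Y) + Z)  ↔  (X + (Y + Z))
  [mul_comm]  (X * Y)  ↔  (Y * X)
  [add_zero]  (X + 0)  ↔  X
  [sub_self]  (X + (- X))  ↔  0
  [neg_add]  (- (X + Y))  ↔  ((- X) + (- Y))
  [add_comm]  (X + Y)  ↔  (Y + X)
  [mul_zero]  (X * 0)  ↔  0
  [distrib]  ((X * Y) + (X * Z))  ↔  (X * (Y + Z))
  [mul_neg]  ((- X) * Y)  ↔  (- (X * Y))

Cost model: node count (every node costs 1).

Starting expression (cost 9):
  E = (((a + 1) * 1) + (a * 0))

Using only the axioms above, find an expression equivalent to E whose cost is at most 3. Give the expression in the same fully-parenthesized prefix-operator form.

(1) (a * 0)  =[mul_zero →]=  0    ⊢ (((a + 1) * 1) + 0)
(2) ((a + 1) * 1)  =[mul_one →]=  (a + 1)    ⊢ ((a + 1) + 0)
(3) ((a + 1) + 0)  =[add_zero →]=  (a + 1)    ⊢ cost 3, within 3

(a + 1)   [cost 3]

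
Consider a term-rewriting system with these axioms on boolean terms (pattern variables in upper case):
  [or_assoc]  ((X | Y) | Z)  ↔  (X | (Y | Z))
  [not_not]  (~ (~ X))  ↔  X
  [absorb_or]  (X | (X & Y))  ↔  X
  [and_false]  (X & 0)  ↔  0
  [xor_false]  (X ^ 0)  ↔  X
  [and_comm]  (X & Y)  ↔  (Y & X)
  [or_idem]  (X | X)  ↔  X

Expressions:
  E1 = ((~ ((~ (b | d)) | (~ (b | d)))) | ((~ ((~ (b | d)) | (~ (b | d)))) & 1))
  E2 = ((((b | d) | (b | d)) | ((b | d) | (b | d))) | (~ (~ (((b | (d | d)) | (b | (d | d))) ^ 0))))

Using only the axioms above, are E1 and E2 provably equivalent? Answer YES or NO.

1. [absorb_or →] ((~ ((~ (b | d)) | (~ (b | d)))) | ((~ ((~ (b | d)) | (~ (b | d)))) & 1))  →  (~ ((~ (b | d)) | (~ (b | d))))
2. [or_idem →] ((~ (b | d)) | (~ (b | d)))  →  (~ (b | d));  E1 = (~ (~ (b | d)))
3. [not_not →] (~ (~ (b | d)))  →  (b | d)
4. [or_idem ←] (b | d)  →  ((b | d) | (b | d))
5. [xor_false ←] (b | d)  →  ((b | d) ^ 0);  E1 = ((b | d) | ((b | d) ^ 0))
6. [or_idem ←] d  →  (d | d);  E1 = ((b | d) | ((b | (d | d)) ^ 0))
7. [or_idem ←] (b | (d | d))  →  ((b | (d | d)) | (b | (d | d)));  E1 = ((b | d) | (((b | (d | d)) | (b | (d | d))) ^ 0))
8. [or_idem ←] (b | d)  →  ((b | d) | (b | d));  E1 = (((b | d) | (b | d)) | (((b | (d | d)) | (b | (d | d))) ^ 0))
9. [or_idem ←] ((b | d) | (b | d))  →  (((b | d) | (b | d)) | ((b | d) | (b | d)));  E1 = ((((b | d) | (b | d)) | ((b | d) | (b | d))) | (((b | (d | d)) | (b | (d | d))) ^ 0))
10. [not_not ←] (((b | (d | d)) | (b | (d | d))) ^ 0)  →  (~ (~ (((b | (d | d)) | (b | (d | d))) ^ 0)));  this is E2

YES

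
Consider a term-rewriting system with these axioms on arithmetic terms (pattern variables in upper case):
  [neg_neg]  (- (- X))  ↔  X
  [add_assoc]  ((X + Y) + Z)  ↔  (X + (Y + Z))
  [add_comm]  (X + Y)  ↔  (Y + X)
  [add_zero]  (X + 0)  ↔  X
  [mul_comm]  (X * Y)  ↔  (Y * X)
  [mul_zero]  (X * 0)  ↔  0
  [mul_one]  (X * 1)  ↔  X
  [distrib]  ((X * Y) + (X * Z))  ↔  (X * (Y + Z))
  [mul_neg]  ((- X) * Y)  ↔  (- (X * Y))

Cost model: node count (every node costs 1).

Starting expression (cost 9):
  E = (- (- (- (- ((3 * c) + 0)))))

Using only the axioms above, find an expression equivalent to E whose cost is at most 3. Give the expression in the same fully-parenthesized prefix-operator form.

(1) (- (- (- ((3 * c) + 0))))  =[neg_neg →]=  (- ((3 * c) + 0))    ⊢ (- (- ((3 * c) + 0)))
(2) ((3 * c) + 0)  =[add_zero →]=  (3 * c)    ⊢ (- (- (3 * c)))
(3) (- (- (3 * c)))  =[neg_neg →]=  (3 * c)    ⊢ cost 3, within 3

(3 * c)   [cost 3]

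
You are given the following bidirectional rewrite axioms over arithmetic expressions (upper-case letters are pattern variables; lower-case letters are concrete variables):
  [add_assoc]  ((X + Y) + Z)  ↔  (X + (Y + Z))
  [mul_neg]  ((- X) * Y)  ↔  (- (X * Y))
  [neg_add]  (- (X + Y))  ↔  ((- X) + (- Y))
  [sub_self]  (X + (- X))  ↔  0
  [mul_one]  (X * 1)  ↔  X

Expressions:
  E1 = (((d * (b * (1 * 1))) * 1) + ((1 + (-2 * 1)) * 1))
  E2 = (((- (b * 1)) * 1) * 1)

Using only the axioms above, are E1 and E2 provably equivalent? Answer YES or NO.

NO

Every axiom is a valid identity, so a rewrite proof would force E1 and E2 to agree under every assignment.
At b=0, d=0: E1 = -1 but E2 = 0; they differ, so no derivation exists.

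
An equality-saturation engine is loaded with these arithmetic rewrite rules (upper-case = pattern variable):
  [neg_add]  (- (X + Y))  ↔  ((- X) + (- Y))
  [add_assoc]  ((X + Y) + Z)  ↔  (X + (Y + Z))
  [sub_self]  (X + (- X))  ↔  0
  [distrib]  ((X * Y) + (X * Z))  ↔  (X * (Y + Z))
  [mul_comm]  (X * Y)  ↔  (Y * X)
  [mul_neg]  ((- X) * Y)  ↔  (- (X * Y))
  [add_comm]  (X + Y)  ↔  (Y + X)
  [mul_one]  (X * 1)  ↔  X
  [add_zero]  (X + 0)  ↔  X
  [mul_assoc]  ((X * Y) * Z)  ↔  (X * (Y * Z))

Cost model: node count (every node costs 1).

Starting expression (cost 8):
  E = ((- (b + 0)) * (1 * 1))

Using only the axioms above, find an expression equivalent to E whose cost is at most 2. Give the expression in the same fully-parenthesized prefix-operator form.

1. [mul_one →] (1 * 1)  →  1;  E = ((- (b + 0)) * 1)
2. [mul_one →] ((- (b + 0)) * 1)  →  (- (b + 0))
3. [add_zero →] (b + 0)  →  b;  cost 2 ≤ 2, done

(- b)   [cost 2]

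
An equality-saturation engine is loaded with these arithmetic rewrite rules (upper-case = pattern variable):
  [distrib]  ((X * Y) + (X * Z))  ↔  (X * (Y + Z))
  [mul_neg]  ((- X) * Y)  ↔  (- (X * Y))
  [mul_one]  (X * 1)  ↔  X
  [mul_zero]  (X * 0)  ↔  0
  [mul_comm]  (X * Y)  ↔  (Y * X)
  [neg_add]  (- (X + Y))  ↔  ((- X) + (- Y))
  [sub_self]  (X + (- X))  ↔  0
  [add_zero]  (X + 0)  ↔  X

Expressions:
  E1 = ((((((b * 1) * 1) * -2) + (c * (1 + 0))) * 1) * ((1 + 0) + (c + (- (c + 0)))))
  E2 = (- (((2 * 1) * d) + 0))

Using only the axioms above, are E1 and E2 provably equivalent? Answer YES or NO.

NO

All listed rules preserve value, hence provable equivalence implies equal values everywhere; look for a separating assignment.
b=0, c=0, d=1 gives E1 ↦ 0, E2 ↦ -2; values differ ⇒ not provably equivalent.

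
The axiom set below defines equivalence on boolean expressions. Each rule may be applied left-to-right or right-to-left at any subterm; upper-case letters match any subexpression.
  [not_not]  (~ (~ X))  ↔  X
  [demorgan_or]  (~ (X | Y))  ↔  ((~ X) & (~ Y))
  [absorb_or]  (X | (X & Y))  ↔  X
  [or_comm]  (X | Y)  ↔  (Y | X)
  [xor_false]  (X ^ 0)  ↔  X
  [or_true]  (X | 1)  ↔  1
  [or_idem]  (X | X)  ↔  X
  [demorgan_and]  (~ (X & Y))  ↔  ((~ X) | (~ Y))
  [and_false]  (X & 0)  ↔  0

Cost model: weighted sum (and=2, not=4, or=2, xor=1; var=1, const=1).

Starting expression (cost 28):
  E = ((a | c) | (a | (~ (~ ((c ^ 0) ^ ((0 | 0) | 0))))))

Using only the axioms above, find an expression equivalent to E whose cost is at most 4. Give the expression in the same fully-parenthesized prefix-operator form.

(a | c)   [cost 4]

step 1: not_not (→) rewrites (~ (~ ((c ^ 0) ^ ((0 | 0) | 0)))) into ((c ^ 0) ^ ((0 | 0) | 0)), now ((a | c) | (a | ((c ^ 0) ^ ((0 | 0) | 0))))
step 2: or_idem (→) rewrites (0 | 0) into 0, now ((a | c) | (a | ((c ^ 0) ^ (0 | 0))))
step 3: or_idem (→) rewrites (0 | 0) into 0, now ((a | c) | (a | ((c ^ 0) ^ 0)))
step 4: xor_false (→) rewrites (c ^ 0) into c, now ((a | c) | (a | (c ^ 0)))
step 5: xor_false (→) rewrites (c ^ 0) into c, now ((a | c) | (a | c))
step 6: or_idem (→) rewrites ((a | c) | (a | c)) into (a | c), reaching cost 4 (bound 4)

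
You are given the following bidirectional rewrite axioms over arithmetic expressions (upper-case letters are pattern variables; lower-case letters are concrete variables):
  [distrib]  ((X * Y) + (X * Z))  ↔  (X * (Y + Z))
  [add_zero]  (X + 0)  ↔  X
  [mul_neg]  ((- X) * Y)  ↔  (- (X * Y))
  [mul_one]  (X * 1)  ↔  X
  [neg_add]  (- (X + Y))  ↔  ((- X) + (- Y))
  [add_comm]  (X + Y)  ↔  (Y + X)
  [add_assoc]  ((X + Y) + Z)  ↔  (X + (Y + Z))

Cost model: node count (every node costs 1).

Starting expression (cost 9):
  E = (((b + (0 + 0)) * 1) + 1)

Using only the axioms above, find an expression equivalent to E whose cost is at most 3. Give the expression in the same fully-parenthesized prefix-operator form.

(b + 1)   [cost 3]

(1) (0 + 0)  =[add_zero →]=  0    ⊢ (((b + 0) * 1) + 1)
(2) ((b + 0) * 1)  =[mul_one →]=  (b + 0)    ⊢ ((b + 0) + 1)
(3) (b + 0)  =[add_zero →]=  b    ⊢ cost 3, within 3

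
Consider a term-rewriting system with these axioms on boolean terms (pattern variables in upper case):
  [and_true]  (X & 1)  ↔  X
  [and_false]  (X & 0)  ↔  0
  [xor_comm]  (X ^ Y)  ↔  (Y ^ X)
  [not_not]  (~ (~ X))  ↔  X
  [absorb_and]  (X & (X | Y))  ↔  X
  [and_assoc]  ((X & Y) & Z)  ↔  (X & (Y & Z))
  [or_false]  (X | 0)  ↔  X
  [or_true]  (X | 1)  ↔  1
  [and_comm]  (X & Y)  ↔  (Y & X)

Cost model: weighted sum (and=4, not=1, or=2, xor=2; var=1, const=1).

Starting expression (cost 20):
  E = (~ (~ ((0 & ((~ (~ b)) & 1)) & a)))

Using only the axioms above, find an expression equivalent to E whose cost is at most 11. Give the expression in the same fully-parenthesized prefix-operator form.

step 1: not_not (→) rewrites (~ (~ ((0 & ((~ (~ b)) & 1)) & a))) into ((0 & ((~ (~ b)) & 1)) & a)
step 2: not_not (→) rewrites (~ (~ b)) into b, now ((0 & (b & 1)) & a)
step 3: and_true (→) rewrites (b & 1) into b, reaching cost 11 (bound 11)

((0 & b) & a)   [cost 11]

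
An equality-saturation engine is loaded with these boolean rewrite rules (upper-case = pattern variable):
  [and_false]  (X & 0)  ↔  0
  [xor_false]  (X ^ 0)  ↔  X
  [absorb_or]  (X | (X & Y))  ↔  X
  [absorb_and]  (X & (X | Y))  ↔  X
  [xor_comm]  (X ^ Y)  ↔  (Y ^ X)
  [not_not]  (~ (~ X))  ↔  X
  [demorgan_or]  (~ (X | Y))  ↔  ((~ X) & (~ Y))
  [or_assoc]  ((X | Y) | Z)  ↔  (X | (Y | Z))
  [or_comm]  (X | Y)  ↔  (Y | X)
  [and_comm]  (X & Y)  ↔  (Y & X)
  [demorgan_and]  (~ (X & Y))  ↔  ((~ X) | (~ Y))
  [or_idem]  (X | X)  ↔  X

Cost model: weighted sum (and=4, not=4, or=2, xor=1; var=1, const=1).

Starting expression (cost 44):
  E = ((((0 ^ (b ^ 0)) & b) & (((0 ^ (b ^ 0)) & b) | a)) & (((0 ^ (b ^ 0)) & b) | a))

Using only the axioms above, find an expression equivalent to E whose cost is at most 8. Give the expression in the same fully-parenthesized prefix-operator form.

((0 ^ b) & b)   [cost 8]

step 1: absorb_and (→) rewrites (((0 ^ (b ^ 0)) & b) & (((0 ^ (b ^ 0)) & b) | a)) into ((0 ^ (b ^ 0)) & b), now (((0 ^ (b ^ 0)) & b) & (((0 ^ (b ^ 0)) & b) | a))
step 2: absorb_and (→) rewrites (((0 ^ (b ^ 0)) & b) & (((0 ^ (b ^ 0)) & b) | a)) into ((0 ^ (b ^ 0)) & b)
step 3: xor_false (→) rewrites (b ^ 0) into b, reaching cost 8 (bound 8)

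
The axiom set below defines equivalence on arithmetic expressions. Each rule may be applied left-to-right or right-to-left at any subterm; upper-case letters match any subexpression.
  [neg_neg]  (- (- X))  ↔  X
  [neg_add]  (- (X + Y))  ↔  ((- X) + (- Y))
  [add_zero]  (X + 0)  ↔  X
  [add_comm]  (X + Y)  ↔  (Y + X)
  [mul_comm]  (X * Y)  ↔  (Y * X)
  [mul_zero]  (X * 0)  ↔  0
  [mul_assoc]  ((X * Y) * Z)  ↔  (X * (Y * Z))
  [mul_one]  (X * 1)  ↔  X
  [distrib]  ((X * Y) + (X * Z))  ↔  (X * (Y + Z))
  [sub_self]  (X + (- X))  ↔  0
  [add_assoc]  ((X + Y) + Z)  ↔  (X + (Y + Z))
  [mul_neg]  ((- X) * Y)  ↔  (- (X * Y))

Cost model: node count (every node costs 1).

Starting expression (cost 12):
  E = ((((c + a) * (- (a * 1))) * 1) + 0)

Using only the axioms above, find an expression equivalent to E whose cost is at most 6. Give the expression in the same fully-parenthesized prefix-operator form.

((c + a) * (- a))   [cost 6]

(1) (a * 1)  =[mul_one →]=  a    ⊢ ((((c + a) * (- a)) * 1) + 0)
(2) ((((c + a) * (- a)) * 1) + 0)  =[add_zero →]=  (((c + a) * (- a)) * 1)
(3) (((c + a) * (- a)) * 1)  =[mul_one →]=  ((c + a) * (- a))    ⊢ cost 6, within 6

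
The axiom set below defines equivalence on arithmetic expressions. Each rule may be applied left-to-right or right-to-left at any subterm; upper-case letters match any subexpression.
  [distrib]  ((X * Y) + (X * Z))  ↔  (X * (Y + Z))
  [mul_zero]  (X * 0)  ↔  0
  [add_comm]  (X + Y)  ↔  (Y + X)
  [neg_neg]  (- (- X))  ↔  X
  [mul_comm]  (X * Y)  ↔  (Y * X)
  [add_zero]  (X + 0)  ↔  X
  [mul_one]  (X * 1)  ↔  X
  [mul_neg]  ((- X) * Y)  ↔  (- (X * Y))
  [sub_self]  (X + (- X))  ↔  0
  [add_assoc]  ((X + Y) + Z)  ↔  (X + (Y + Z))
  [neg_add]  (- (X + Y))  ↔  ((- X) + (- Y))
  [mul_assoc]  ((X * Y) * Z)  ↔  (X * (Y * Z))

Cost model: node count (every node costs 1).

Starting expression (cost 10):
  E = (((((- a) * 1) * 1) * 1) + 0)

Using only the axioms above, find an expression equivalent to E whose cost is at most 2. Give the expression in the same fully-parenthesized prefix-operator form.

(1) ((- a) * 1)  =[mul_one →]=  (- a)    ⊢ ((((- a) * 1) * 1) + 0)
(2) ((((- a) * 1) * 1) + 0)  =[add_zero →]=  (((- a) * 1) * 1)
(3) ((- a) * 1)  =[mul_one →]=  (- a)    ⊢ ((- a) * 1)
(4) ((- a) * 1)  =[mul_one →]=  (- a)    ⊢ cost 2, within 2

(- a)   [cost 2]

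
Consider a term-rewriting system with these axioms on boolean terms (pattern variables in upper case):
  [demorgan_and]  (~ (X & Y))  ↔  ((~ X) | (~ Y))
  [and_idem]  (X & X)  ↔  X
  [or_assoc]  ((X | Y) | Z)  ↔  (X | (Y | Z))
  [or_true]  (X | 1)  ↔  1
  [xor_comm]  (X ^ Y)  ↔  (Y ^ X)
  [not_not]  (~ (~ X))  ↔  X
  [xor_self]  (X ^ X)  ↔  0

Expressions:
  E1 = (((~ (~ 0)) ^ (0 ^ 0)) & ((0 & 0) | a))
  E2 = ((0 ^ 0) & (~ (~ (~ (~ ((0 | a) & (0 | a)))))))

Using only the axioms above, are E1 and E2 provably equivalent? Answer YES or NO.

(1) (~ (~ 0))  =[not_not →]=  0    ⊢ ((0 ^ (0 ^ 0)) & ((0 & 0) | a))
(2) (0 & 0)  =[and_idem →]=  0    ⊢ ((0 ^ (0 ^ 0)) & (0 | a))
(3) (0 ^ 0)  =[xor_self →]=  0    ⊢ ((0 ^ 0) & (0 | a))
(4) (0 | a)  =[not_not ←]=  (~ (~ (0 | a)))    ⊢ ((0 ^ 0) & (~ (~ (0 | a))))
(5) (~ (0 | a))  =[not_not ←]=  (~ (~ (~ (0 | a))))    ⊢ ((0 ^ 0) & (~ (~ (~ (~ (0 | a))))))
(6) (0 | a)  =[and_idem ←]=  ((0 | a) & (0 | a))    ⊢ E2

YES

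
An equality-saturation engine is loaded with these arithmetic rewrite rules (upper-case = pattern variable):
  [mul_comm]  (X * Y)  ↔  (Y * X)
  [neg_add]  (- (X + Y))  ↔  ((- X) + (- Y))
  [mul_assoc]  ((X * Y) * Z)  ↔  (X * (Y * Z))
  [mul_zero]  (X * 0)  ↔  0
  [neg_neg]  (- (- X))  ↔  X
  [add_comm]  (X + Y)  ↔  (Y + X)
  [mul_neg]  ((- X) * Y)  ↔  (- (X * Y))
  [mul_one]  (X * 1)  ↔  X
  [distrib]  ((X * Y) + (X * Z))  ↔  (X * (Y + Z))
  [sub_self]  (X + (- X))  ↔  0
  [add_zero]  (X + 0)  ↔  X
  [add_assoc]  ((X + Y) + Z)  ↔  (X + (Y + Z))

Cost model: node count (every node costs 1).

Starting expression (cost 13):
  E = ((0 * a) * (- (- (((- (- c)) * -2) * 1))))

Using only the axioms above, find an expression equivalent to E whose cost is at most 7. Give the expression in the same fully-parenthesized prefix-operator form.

((0 * a) * (c * -2))   [cost 7]

(1) (((- (- c)) * -2) * 1)  =[mul_one →]=  ((- (- c)) * -2)    ⊢ ((0 * a) * (- (- ((- (- c)) * -2))))
(2) (- (- ((- (- c)) * -2)))  =[neg_neg →]=  ((- (- c)) * -2)    ⊢ ((0 * a) * ((- (- c)) * -2))
(3) (- (- c))  =[neg_neg →]=  c    ⊢ cost 7, within 7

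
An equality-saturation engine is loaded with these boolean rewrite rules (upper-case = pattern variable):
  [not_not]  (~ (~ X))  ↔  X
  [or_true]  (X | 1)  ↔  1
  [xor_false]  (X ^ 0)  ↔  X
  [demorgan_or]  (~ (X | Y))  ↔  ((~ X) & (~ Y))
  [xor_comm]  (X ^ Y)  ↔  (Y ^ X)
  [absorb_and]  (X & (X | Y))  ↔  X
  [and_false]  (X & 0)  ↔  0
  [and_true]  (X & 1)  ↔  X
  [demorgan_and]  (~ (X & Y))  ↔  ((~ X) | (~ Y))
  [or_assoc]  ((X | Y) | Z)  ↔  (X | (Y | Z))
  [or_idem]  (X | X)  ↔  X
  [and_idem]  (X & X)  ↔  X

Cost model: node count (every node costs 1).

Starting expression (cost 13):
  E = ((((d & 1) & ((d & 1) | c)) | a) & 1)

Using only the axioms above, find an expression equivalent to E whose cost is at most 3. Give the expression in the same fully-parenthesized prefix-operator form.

(d | a)   [cost 3]

1. [and_true →] ((((d & 1) & ((d & 1) | c)) | a) & 1)  →  (((d & 1) & ((d & 1) | c)) | a)
2. [absorb_and →] ((d & 1) & ((d & 1) | c))  →  (d & 1);  E = ((d & 1) | a)
3. [and_true →] (d & 1)  →  d;  cost 3 ≤ 3, done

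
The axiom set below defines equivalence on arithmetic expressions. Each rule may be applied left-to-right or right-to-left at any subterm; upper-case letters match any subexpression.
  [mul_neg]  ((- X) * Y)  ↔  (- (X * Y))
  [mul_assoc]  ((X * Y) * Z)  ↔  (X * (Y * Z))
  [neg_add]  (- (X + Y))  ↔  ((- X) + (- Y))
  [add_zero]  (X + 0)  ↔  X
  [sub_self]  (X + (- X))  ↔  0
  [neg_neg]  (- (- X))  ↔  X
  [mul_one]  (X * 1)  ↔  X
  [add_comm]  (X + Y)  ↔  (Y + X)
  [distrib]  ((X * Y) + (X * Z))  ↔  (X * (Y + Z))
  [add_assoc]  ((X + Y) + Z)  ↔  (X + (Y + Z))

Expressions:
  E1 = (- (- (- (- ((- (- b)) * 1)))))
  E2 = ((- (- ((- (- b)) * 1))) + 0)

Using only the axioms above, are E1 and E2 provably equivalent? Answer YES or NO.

YES

step 1: mul_one (→) rewrites ((- (- b)) * 1) into (- (- b)), now (- (- (- (- (- (- b))))))
step 2: neg_neg (→) rewrites (- (- (- (- (- (- b)))))) into (- (- (- (- b))))
step 3: add_zero (←) rewrites (- (- (- (- b)))) into ((- (- (- (- b)))) + 0)
step 4: mul_one (←) rewrites (- (- b)) into ((- (- b)) * 1), which is E2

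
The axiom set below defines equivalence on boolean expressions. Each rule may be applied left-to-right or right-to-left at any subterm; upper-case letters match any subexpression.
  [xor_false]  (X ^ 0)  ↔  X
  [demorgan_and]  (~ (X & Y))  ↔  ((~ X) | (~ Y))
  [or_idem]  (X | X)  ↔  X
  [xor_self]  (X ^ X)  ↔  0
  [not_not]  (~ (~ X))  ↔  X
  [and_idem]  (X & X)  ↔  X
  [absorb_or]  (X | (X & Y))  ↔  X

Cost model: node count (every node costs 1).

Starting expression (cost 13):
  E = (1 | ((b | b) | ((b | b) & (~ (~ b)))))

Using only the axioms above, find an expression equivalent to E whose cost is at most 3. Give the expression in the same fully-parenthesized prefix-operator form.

(1 | b)   [cost 3]

step 1: not_not (→) rewrites (~ (~ b)) into b, now (1 | ((b | b) | ((b | b) & b)))
step 2: absorb_or (→) rewrites ((b | b) | ((b | b) & b)) into (b | b), now (1 | (b | b))
step 3: or_idem (→) rewrites (b | b) into b, reaching cost 3 (bound 3)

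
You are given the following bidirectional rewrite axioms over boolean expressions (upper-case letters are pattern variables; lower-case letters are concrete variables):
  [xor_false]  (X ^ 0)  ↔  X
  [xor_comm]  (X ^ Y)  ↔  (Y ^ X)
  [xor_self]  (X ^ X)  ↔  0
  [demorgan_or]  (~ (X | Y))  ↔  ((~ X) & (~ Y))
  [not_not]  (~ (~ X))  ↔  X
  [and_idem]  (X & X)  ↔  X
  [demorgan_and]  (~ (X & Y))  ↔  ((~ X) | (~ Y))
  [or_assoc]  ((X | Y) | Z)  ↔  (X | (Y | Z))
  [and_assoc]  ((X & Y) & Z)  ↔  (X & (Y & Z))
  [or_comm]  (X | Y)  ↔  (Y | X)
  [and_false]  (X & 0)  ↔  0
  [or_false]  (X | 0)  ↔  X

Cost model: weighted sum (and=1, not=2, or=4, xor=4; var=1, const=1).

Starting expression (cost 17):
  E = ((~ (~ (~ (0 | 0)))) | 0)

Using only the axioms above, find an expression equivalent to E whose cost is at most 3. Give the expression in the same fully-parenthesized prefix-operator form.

step 1: not_not (→) rewrites (~ (~ (~ (0 | 0)))) into (~ (0 | 0)), now ((~ (0 | 0)) | 0)
step 2: or_false (→) rewrites ((~ (0 | 0)) | 0) into (~ (0 | 0))
step 3: or_false (→) rewrites (0 | 0) into 0, reaching cost 3 (bound 3)

(~ 0)   [cost 3]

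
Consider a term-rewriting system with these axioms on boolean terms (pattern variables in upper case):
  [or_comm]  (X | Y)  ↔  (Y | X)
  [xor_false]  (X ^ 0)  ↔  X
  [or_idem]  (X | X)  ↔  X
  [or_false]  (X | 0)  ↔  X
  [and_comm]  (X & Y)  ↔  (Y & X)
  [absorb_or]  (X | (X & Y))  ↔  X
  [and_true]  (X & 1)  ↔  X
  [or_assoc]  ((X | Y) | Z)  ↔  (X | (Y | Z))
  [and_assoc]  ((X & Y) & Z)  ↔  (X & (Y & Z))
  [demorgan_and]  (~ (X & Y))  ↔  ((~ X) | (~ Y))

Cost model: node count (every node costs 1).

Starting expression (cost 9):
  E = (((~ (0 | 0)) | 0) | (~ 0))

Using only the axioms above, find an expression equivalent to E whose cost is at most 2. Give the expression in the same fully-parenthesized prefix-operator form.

(~ 0)   [cost 2]

step 1: or_false (→) rewrites ((~ (0 | 0)) | 0) into (~ (0 | 0)), now ((~ (0 | 0)) | (~ 0))
step 2: or_false (→) rewrites (0 | 0) into 0, now ((~ 0) | (~ 0))
step 3: or_idem (→) rewrites ((~ 0) | (~ 0)) into (~ 0), reaching cost 2 (bound 2)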